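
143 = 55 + 88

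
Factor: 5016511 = 2207^1*2273^1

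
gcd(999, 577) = 1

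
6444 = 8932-2488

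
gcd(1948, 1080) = 4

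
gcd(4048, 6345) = 1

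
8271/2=4135 + 1/2=4135.50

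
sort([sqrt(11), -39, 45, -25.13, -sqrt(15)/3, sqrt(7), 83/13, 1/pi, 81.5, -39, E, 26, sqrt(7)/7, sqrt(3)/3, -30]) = [-39, -39, -30, -25.13, -sqrt(15)/3, 1/pi, sqrt(7)/7, sqrt(3)/3, sqrt(7), E, sqrt(11), 83/13, 26, 45, 81.5]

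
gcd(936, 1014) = 78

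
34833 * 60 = 2089980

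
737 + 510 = 1247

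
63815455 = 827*77165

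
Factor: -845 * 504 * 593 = -1 * 2^3 * 3^2 * 5^1 * 7^1 * 13^2 * 593^1 = -252546840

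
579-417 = 162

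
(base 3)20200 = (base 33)5f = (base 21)8c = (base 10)180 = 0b10110100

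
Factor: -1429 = -1 * 1429^1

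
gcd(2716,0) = 2716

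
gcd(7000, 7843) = 1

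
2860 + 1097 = 3957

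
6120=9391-3271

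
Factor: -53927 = -1*53927^1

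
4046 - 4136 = -90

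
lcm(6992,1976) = 90896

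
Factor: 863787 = 3^1 * 17^1 * 16937^1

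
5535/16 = 345 + 15/16 ≈ 345.94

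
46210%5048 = 778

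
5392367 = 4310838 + 1081529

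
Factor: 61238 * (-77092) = -1 * 2^3 * 67^1 * 457^1 * 19273^1 = -4720959896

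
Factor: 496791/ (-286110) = -1 * 2^ (-1) * 5^ (-1) * 11^ (-1) * 191^1 = -191/110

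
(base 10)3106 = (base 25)4o6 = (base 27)471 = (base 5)44411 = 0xc22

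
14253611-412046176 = -397792565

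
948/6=158=158.00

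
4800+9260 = 14060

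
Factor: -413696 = -1*2^12*101^1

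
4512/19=237 + 9/19 ≈ 237.47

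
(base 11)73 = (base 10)80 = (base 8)120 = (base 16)50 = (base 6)212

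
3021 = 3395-374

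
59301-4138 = 55163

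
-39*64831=-2528409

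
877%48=13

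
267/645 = 89/215 ≈ 0.414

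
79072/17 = 4651 + 5/17 ≈ 4651.29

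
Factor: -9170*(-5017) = 2^1*5^1*7^1*29^1*131^1*173^1 = 46005890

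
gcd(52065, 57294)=9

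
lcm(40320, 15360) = 322560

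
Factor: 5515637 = 5515637^1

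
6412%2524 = 1364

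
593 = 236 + 357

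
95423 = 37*2579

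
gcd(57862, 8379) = 7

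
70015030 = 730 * 95911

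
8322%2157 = 1851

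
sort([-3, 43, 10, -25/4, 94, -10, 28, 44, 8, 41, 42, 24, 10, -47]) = [-47, -10, -25/4, -3, 8, 10, 10, 24, 28, 41, 42, 43, 44, 94]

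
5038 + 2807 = 7845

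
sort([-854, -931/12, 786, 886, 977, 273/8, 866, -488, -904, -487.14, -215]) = [-904, -854, -488, -487.14, -215, -931/12, 273/8, 786, 866, 886, 977]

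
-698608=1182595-1881203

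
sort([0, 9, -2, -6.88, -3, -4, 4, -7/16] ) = [-6.88, -4, -3, -2, -7/16, 0, 4, 9] 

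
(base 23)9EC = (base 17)10AC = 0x13E7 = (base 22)ABD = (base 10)5095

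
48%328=48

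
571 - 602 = -31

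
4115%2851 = 1264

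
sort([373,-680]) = [-680,373]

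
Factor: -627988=-1 * 2^2 * 19^1 * 8263^1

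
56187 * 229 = 12866823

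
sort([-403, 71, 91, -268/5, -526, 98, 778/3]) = [-526, -403, -268/5, 71, 91, 98, 778/3]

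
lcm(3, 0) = 0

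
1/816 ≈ 0.00123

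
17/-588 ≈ -0.0289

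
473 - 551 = -78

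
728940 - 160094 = 568846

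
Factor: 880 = 2^4 * 5^1 * 11^1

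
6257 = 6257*1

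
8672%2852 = 116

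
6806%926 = 324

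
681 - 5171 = -4490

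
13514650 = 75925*178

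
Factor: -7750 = -1*2^1*5^3*31^1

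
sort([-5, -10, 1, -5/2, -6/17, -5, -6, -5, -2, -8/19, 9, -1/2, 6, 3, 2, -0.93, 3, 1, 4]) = [-10, -6, -5, -5, -5, -5/2, -2, -0.93, -1/2, -8/19, -6/17, 1, 1, 2, 3, 3, 4, 6, 9]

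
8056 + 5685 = 13741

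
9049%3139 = 2771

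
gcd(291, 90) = 3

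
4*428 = 1712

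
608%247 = 114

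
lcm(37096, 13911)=111288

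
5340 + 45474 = 50814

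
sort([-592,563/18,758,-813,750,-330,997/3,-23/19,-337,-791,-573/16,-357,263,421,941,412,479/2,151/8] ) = [-813,-791,-592,-357,-337,-330,-573/16,-23/19,151/8,563/18,479/2,263,997/3,412,421,750,758,941] 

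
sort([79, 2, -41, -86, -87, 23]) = [-87, -86, -41, 2, 23, 79]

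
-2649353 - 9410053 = -12059406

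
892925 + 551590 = 1444515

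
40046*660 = 26430360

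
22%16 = 6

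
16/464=1/29 ≈ 0.0345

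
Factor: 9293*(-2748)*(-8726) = 2^3*3^1*229^1*4363^1*9293^1 = 222837293064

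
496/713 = 16/23 ≈ 0.696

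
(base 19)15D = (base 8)725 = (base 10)469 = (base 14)257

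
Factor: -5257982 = -1*2^1*97^1*27103^1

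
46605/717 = 65 = 65.00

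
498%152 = 42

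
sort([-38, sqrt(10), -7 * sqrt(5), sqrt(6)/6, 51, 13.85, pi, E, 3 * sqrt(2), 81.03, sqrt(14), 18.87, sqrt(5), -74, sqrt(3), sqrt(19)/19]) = [-74, -38, -7 * sqrt(5), sqrt(19)/19, sqrt(6)/6, sqrt(3), sqrt(5), E, pi, sqrt(10), sqrt(14), 3 * sqrt(2), 13.85, 18.87, 51, 81.03]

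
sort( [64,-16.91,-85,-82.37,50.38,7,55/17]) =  [-85,-82.37,-16.91,55/17,7,50.38,64]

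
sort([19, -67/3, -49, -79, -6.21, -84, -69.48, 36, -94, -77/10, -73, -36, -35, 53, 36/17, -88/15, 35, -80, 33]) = [-94, -84, -80, -79, -73, -69.48, -49, -36, -35, -67/3, -77/10, -6.21, -88/15, 36/17, 19, 33, 35, 36, 53]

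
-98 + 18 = -80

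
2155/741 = 2 + 673/741 ≈ 2.91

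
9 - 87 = -78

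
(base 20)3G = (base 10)76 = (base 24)34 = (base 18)44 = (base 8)114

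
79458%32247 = 14964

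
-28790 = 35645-64435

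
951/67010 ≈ 0.0142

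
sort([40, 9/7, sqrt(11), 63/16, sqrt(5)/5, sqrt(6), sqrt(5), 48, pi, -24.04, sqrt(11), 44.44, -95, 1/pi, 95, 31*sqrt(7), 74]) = [-95, -24.04, 1/pi, sqrt(5)/5, 9/7, sqrt(5), sqrt(6), pi, sqrt(11), sqrt(11), 63/16, 40, 44.44, 48, 74, 31*sqrt(7), 95]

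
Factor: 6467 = 29^1*223^1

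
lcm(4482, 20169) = 40338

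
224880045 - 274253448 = -49373403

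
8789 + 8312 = 17101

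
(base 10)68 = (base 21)35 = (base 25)2i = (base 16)44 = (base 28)2c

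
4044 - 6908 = -2864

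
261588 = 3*87196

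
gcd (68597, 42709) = 1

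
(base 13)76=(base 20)4h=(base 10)97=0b1100001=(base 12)81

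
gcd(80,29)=1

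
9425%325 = 0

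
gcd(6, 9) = 3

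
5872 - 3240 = 2632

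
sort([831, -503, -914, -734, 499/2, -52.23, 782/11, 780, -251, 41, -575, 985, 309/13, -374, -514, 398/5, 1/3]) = [-914, -734, -575, -514, -503, -374, -251, -52.23, 1/3, 309/13, 41, 782/11, 398/5, 499/2, 780, 831, 985]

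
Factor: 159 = 3^1*53^1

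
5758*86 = 495188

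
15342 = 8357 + 6985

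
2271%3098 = 2271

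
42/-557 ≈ -0.0754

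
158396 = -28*(-5657)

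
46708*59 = 2755772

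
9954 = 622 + 9332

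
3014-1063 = 1951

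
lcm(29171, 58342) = 58342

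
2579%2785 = 2579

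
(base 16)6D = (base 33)3A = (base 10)109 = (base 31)3G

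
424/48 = 8 + 5/6 ≈ 8.83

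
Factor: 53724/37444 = 3^1 * 11^1 * 23^(-1) = 33/23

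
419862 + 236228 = 656090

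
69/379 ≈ 0.182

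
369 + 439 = 808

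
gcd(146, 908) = 2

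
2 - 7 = -5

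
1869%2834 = 1869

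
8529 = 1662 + 6867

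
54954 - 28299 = 26655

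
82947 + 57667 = 140614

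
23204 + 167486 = 190690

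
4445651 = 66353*67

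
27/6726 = 9/2242 ≈ 0.00401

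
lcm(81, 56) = 4536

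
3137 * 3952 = 12397424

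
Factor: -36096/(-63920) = 2^4*3^1*5^(-1)*17^(-1) = 48/85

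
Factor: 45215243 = 197^1 * 229519^1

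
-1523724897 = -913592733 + -610132164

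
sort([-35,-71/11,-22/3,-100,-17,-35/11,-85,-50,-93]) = [-100,-93,-85,-50,-35,-17,-22/3,-71/11,-35/11]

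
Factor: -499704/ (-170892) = 2^1*3^ (-1)*101^ (-1)*443^1 = 886/303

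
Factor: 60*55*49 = 2^2*3^1*5^2*7^2*11^1 = 161700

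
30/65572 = 15/32786 ≈ 0.000458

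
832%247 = 91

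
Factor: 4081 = 7^1*11^1*53^1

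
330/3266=165/1633 ≈ 0.101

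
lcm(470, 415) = 39010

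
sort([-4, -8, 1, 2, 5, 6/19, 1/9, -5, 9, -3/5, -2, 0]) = [-8, -5, -4, -2, -3/5, 0, 1/9, 6/19, 1, 2, 5, 9]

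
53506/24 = 2229+5/12 ≈ 2229.42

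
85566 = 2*42783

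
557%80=77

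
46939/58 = 809+17/58 ≈ 809.29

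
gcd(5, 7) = 1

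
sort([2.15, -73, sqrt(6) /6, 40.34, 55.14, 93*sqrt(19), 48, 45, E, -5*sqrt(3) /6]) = [-73, -5*sqrt(3) /6, sqrt(6) /6, 2.15, E, 40.34, 45, 48, 55.14, 93*sqrt(19)]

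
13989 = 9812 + 4177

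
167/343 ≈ 0.487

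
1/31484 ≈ 0.0000318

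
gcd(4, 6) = 2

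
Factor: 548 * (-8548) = -1 * 2^4 * 137^1 * 2137^1 = -4684304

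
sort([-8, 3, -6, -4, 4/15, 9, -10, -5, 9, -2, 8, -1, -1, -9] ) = [-10, -9, -8, -6, -5, -4, -2, -1, -1, 4/15, 3, 8, 9, 9] 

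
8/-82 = -4/41≈-0.0976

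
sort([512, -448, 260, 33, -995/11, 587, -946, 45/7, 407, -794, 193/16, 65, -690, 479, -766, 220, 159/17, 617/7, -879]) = [-946, -879, -794, -766, -690, -448, -995/11, 45/7, 159/17, 193/16, 33, 65, 617/7, 220, 260, 407, 479, 512, 587]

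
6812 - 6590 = 222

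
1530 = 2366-836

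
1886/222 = 943/111 ≈ 8.50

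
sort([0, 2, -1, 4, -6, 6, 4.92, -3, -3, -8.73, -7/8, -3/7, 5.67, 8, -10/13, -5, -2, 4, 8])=[-8.73, -6, -5, -3, -3, -2, -1, -7/8, -10/13, -3/7, 0, 2, 4, 4, 4.92, 5.67, 6, 8, 8]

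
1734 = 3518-1784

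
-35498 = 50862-86360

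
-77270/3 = -25756 - 2/3 ≈ -25756.67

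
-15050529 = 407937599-422988128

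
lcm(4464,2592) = 80352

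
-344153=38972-383125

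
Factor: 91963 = 41^1*2243^1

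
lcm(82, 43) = 3526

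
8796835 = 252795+8544040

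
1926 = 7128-5202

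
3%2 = 1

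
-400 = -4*100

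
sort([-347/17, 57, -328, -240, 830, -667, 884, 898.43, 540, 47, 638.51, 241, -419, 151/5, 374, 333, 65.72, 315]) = [-667, -419, -328, -240, -347/17, 151/5, 47, 57, 65.72, 241, 315, 333, 374, 540, 638.51, 830, 884, 898.43]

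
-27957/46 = -607 - 35/46 ≈ -607.76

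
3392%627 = 257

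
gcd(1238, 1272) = 2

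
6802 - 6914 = -112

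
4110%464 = 398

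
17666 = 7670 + 9996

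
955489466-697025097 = 258464369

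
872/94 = 9 + 13/47≈9.28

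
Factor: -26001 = -1*3^5*107^1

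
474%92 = 14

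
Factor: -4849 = -1 * 13^1 * 373^1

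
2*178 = 356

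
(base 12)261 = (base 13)21a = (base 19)100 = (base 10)361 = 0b101101001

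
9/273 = 3/91 ≈ 0.0330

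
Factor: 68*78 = 2^3*3^1*13^1*17^1 = 5304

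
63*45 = 2835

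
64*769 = 49216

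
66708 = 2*33354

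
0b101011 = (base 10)43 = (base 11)3a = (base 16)2b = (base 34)19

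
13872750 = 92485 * 150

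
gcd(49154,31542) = 14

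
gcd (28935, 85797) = 9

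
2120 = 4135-2015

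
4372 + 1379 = 5751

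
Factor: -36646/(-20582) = 41^(-1) * 73^1 = 73/41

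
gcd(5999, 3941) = 7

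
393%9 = 6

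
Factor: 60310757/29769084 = 2^(-2) * 3^(-2) * 13^1 * 23^(-1) * 157^(-1) * 229^(-1) * 4639289^1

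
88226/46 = 1917 + 22/23 ≈ 1917.96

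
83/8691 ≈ 0.00955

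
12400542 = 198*62629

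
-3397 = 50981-54378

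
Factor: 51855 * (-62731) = -1 * 3^1 * 5^1 * 3457^1 * 62731^1 = -3252916005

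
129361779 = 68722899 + 60638880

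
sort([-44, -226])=[-226, -44]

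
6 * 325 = 1950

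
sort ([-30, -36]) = [-36, -30]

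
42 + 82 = 124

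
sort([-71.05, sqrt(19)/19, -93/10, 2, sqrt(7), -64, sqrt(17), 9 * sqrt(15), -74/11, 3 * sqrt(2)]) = [-71.05, -64, -93/10, -74/11, sqrt(19)/19, 2, sqrt(7), sqrt(17), 3 * sqrt(2), 9 * sqrt(15)]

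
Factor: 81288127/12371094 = 2^(-1) * 3^(-2) * 41^(-1) * 2531^1 * 16763^(-1) * 32117^1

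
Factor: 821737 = 7^1 * 89^1 * 1319^1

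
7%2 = 1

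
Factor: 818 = 2^1 * 409^1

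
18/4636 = 9/2318 ≈ 0.00388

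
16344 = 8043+8301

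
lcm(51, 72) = 1224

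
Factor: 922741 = 922741^1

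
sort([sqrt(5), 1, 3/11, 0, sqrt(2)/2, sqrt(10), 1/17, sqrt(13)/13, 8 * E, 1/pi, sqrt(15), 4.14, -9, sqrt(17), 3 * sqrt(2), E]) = [-9, 0, 1/17, 3/11, sqrt(13)/13, 1/pi, sqrt(2)/2, 1, sqrt(5), E, sqrt(10), sqrt(15), sqrt(17), 4.14, 3 * sqrt(2), 8 * E]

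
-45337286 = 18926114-64263400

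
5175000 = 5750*900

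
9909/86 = 115 + 19/86 ≈ 115.22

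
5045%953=280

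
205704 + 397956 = 603660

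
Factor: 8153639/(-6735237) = -1 * 3^(-1) * 13^1 * 367^1 * 431^(-1) * 1709^1 * 5209^(-1)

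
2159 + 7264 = 9423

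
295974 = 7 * 42282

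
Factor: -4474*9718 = -1*2^2*43^1*113^1*2237^1 = -43478332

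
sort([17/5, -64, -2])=[-64, -2, 17/5]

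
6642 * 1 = 6642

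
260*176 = 45760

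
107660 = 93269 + 14391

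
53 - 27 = 26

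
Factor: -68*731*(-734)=2^3*17^2*43^1*367^1=36485672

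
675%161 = 31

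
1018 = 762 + 256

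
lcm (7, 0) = 0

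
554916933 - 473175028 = 81741905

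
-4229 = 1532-5761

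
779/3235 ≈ 0.241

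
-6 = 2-8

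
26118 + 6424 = 32542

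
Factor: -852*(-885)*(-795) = -1*2^2*3^3*5^2*53^1*59^1*71^1 = -599445900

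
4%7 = 4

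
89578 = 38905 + 50673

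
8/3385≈0.00236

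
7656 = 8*957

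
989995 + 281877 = 1271872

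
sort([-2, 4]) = [-2, 4]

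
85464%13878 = 2196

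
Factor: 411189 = 3^1*41^1*3343^1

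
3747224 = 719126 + 3028098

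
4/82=2/41 ≈ 0.0488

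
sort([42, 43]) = [42, 43]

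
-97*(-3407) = 330479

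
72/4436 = 18/1109 ≈ 0.0162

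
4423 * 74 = 327302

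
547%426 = 121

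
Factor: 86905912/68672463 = 2^3*3^(-1)*10863239^1*22890821^(-1)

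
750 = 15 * 50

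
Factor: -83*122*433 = -1*2^1*61^1*83^1*433^1 = -4384558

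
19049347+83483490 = 102532837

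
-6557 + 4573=-1984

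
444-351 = 93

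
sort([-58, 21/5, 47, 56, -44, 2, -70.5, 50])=[-70.5, -58, -44, 2, 21/5, 47, 50, 56]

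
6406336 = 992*6458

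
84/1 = 84 = 84.00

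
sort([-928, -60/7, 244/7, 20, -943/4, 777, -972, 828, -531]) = [-972, -928, -531, -943/4, -60/7, 20, 244/7, 777, 828]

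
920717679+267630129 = 1188347808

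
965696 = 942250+23446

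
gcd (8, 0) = 8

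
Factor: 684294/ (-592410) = -1*5^ (-1)*7^ (-2)*283^1 = -283/245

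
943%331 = 281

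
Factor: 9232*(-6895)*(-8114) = 2^5*5^1*7^1*197^1*577^1*4057^1 = 516493748960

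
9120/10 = 912 = 912.00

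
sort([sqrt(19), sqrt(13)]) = [sqrt(13), sqrt(19)]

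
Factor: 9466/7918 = 37^(-1) * 107^(-1) * 4733^1 = 4733/3959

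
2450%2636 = 2450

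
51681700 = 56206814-4525114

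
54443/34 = 1601 + 9/34 ≈ 1601.26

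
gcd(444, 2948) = 4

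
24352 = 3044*8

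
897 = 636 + 261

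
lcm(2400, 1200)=2400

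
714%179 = 177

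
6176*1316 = 8127616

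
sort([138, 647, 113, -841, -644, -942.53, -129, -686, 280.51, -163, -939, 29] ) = [-942.53, -939, -841, -686, -644, -163, -129, 29, 113, 138, 280.51, 647] 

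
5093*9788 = 49850284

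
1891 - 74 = 1817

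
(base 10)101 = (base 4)1211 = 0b1100101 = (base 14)73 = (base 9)122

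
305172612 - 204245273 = 100927339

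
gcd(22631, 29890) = 427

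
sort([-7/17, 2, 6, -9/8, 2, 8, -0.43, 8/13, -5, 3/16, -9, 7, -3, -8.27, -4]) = [-9, -8.27, -5, -4, -3, -9/8, -0.43, -7/17, 3/16, 8/13, 2, 2, 6, 7, 8]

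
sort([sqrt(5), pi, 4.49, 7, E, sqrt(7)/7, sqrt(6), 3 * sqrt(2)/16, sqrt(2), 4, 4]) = [3 * sqrt(2)/16, sqrt(7)/7, sqrt(2), sqrt(5), sqrt(6), E, pi, 4, 4, 4.49, 7]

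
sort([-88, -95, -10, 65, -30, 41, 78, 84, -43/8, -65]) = [-95, -88, -65, -30, -10, -43/8, 41, 65, 78, 84]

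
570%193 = 184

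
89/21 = 4 + 5/21 ≈ 4.24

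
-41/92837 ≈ -0.000442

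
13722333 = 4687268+9035065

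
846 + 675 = 1521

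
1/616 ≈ 0.00162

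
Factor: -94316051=-1 * 17^1 * 919^1 * 6037^1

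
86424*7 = 604968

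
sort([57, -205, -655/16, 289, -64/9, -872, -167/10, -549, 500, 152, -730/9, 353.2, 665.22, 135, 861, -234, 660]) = [-872, -549, -234, -205, -730/9, -655/16, -167/10, -64/9, 57, 135, 152, 289, 353.2, 500, 660, 665.22, 861]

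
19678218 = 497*39594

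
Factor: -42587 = -1 * 37^1 * 1151^1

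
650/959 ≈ 0.678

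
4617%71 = 2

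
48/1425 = 16/475≈0.0337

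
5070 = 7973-2903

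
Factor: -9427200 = -1*2^8*3^1*5^2*491^1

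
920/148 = 6 + 8/37 ≈ 6.22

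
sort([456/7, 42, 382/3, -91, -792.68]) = [-792.68, -91, 42, 456/7, 382/3]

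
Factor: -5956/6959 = -1*2^2*1489^1*6959^(-1)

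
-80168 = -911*88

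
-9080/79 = -114 - 74/79 ≈ -114.94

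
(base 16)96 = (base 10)150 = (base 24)66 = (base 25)60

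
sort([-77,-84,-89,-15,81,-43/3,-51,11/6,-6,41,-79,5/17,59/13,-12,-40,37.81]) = [-89,-84,-79,-77,-51,-40,-15,-43/3,-12,-6,5/17,11/6,59/13,37.81,41,81]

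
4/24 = 1/6 ≈ 0.167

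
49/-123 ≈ -0.398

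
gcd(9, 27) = 9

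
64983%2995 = 2088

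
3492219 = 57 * 61267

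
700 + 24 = 724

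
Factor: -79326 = -1*2^1*3^3*13^1*113^1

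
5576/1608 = 697/201 ≈ 3.47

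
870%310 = 250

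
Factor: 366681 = 3^1*7^1*19^1*919^1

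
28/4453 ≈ 0.00629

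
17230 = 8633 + 8597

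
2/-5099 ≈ -0.000392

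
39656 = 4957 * 8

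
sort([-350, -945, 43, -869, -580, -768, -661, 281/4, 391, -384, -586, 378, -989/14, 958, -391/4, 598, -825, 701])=[-945, -869, -825, -768, -661, -586, -580, -384, -350, -391/4, -989/14, 43, 281/4, 378, 391, 598, 701, 958]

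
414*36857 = 15258798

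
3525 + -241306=-237781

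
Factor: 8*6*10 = 2^5*3^1*5^1 = 480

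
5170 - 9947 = -4777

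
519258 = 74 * 7017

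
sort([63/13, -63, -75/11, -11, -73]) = [-73, -63, -11, -75/11, 63/13]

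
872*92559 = 80711448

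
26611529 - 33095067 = -6483538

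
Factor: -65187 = -1*3^2*7243^1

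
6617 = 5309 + 1308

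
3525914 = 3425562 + 100352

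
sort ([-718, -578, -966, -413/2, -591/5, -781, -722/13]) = [-966, -781, -718, -578, -413/2, -591/5, -722/13]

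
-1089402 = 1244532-2333934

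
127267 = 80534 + 46733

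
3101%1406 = 289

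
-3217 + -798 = -4015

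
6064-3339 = 2725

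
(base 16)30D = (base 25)166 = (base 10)781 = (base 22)1DB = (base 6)3341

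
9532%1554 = 208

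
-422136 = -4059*104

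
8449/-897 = -9 - 376/897 ≈ -9.42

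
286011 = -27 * (-10593)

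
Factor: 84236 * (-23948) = -1 * 2^4 * 5987^1 * 21059^1 = -2017283728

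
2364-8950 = -6586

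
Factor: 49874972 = 2^2 * 7^1 * 199^1 * 8951^1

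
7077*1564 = 11068428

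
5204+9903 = 15107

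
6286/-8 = -3143/4 = -785.75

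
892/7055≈0.126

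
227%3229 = 227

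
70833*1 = 70833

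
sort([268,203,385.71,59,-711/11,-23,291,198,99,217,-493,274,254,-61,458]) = [-493,-711/11,-61,-23,59,99,198,203,217,254,268,274,291,385.71,458]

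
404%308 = 96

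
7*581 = 4067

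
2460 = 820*3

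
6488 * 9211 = 59760968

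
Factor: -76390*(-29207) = 2^1*5^1*7639^1*29207^1 = 2231122730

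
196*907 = 177772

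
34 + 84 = 118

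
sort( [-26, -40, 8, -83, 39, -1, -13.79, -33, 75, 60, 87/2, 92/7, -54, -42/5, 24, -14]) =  [-83, -54, -40, -33, -26, -14, -13.79, -42/5, -1, 8, 92/7, 24, 39, 87/2, 60, 75]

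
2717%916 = 885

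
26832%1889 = 386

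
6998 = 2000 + 4998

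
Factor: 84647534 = 2^1*41^1*1032287^1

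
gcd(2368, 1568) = 32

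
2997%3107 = 2997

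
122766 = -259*(-474)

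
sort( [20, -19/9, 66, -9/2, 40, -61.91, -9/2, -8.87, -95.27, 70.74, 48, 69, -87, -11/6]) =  [-95.27, -87, -61.91, -8.87, -9/2, -9/2, -19/9, -11/6, 20, 40, 48, 66, 69, 70.74]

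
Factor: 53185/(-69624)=-1 * 2^(-3) * 3^(-2) * 5^1 * 11^1=-55/72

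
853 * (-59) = -50327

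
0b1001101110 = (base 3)212001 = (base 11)516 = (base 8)1156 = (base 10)622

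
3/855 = 1/285 ≈ 0.00351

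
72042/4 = 36021/2 = 18010.50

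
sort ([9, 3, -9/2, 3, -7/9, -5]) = [-5, -9/2, -7/9, 3, 3, 9]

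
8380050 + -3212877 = 5167173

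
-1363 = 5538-6901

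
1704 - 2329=-625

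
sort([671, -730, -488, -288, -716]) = [-730, -716, -488, -288, 671]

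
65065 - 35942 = 29123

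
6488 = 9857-3369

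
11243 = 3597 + 7646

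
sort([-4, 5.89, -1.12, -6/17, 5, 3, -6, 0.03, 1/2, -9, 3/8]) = [-9, -6, -4, -1.12, -6/17, 0.03, 3/8, 1/2, 3, 5, 5.89]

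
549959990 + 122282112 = 672242102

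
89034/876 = 14839/146 ≈ 101.64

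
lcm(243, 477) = 12879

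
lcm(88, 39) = 3432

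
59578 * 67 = 3991726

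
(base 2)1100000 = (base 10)96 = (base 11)88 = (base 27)3f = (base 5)341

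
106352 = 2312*46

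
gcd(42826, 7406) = 322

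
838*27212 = 22803656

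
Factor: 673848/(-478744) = -1*3^2*7^1*83^(-1)*103^(-1)*191^1 = -12033/8549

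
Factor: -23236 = -1 * 2^2 * 37^1 * 157^1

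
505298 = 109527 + 395771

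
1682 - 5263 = -3581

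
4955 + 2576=7531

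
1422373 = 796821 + 625552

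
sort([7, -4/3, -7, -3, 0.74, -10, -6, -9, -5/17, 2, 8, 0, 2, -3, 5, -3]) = [-10, -9, -7, -6, -3, -3, -3, -4/3, -5/17, 0, 0.74, 2, 2, 5, 7, 8]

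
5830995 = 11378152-5547157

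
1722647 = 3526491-1803844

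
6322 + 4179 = 10501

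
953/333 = 2 + 287/333 ≈ 2.86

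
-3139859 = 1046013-4185872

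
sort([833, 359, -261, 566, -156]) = [-261, -156, 359, 566, 833]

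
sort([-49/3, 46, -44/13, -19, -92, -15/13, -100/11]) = [-92, -19, -49/3, -100/11, -44/13, -15/13, 46]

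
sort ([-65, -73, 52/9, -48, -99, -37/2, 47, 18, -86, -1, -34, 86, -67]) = [-99, -86, -73, -67, -65, -48, -34, -37/2, -1, 52/9, 18, 47, 86]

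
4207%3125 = 1082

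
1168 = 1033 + 135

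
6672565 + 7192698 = 13865263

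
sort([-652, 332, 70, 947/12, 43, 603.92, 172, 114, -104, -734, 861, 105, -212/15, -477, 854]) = [-734, -652, -477, -104, -212/15, 43, 70, 947/12, 105, 114, 172, 332, 603.92, 854, 861]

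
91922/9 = 10213 + 5/9 ≈ 10213.56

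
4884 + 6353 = 11237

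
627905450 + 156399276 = 784304726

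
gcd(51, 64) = 1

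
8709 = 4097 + 4612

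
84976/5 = 16995 + 1/5 = 16995.20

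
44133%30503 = 13630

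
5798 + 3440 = 9238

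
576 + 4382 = 4958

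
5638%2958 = 2680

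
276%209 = 67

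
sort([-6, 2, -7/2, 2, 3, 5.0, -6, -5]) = [-6, -6, -5, -7/2, 2, 2, 3, 5.0]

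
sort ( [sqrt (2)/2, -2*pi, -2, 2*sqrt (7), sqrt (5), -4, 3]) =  [-2*pi, -4, -2, sqrt (2)/2, sqrt (5), 3, 2*sqrt (7)]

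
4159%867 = 691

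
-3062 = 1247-4309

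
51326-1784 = 49542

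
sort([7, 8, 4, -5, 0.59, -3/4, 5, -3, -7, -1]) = [-7, -5, -3, -1, -3/4, 0.59, 4, 5, 7, 8]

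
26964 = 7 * 3852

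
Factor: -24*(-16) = 2^7*3^1 = 384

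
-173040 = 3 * (-57680)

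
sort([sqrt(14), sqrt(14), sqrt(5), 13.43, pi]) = [sqrt(5), pi, sqrt(14), sqrt(14), 13.43]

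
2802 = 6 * 467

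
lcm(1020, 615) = 41820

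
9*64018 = 576162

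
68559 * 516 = 35376444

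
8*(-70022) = -560176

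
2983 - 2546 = 437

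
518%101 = 13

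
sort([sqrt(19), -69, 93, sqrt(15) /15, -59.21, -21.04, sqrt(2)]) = [-69, -59.21, -21.04, sqrt(15) /15, sqrt(2), sqrt(19), 93]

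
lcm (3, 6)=6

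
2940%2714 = 226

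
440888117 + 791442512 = 1232330629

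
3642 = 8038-4396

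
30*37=1110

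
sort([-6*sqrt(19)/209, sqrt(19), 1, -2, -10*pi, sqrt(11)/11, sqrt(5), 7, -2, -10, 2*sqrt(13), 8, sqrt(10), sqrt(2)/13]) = [-10*pi, -10, -2, -2, -6*sqrt(19)/209, sqrt(2)/13, sqrt(11)/11, 1, sqrt(5), sqrt(10), sqrt(19), 7, 2*sqrt(13), 8]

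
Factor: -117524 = -1 * 2^2 * 11^1 * 2671^1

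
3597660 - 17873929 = -14276269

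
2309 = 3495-1186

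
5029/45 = 111 + 34/45 ≈ 111.76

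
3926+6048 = 9974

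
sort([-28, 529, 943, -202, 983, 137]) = [-202, -28, 137, 529, 943, 983]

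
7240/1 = 7240 = 7240.00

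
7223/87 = 83+2/87 ≈ 83.02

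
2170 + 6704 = 8874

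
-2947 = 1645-4592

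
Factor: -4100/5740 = -1*5^1*7^(-1) = -5/7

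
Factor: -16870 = -1*2^1*5^1*7^1*241^1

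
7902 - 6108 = 1794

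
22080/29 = 761 + 11/29 ≈ 761.38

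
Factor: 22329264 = 2^4 * 3^1 * 647^1 * 719^1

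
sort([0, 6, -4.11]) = [-4.11, 0, 6]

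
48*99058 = 4754784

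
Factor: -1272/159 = -1*2^3 = -8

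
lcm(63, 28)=252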